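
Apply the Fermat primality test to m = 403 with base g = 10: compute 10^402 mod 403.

10^1 ≡ 10 (mod 403)
10^2 ≡ 10^2 = 100 ≡ 100 (mod 403)
10^4 ≡ 100^2 = 10000 ≡ 328 (mod 403)
10^8 ≡ 328^2 = 107584 ≡ 386 (mod 403)
10^16 ≡ 386^2 = 148996 ≡ 289 (mod 403)
10^32 ≡ 289^2 = 83521 ≡ 100 (mod 403)
10^64 ≡ 100^2 = 10000 ≡ 328 (mod 403)
10^128 ≡ 328^2 = 107584 ≡ 386 (mod 403)
10^256 ≡ 386^2 = 148996 ≡ 289 (mod 403)
402 = 256 + 128 + 16 + 2 in binary powers of 2.
So 10^402 ≡ 289 · 386 · 289 · 100 ≡ 66 (mod 403).
Since 66 ≠ 1, base 10 is a Fermat witness: 403 is composite.

66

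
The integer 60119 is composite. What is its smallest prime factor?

79

60119 is odd.
Digit sum 17, not divisible by 3.
Ends in 9: not divisible by 5.
7: 60119 = 7·8588 + 3
11: 60119 = 11·5465 + 4
13: 60119 = 13·4624 + 7
17: 60119 = 17·3536 + 7
19: 60119 = 19·3164 + 3
23: 60119 = 23·2613 + 20
29: 60119 = 29·2073 + 2
31: 60119 = 31·1939 + 10
37: 60119 = 37·1624 + 31
41: 60119 = 41·1466 + 13
43: 60119 = 43·1398 + 5
47: 60119 = 47·1279 + 6
53: 60119 = 53·1134 + 17
59: 60119 = 59·1018 + 57
61: 60119 = 61·985 + 34
67: 60119 = 67·897 + 20
71: 60119 = 71·846 + 53
73: 60119 = 73·823 + 40
79: 60119 = 79·761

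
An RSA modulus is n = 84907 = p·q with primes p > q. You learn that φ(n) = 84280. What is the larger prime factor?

φ(n) = (p−1)(q−1) = n − (p+q) + 1, so p + q = 84907 − 84280 + 1 = 628.
p and q are the roots of t² − 628t + 84907 = 0.
Discriminant: 628² − 4·84907 = 394384 − 339628 = 54756; √54756 = 234.
q = (628 − 234)/2 = 197, p = (628 + 234)/2 = 431.
Check: 197 · 431 = 84907.

431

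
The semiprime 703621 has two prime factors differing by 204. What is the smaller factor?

Since p = q + 204, we have 703621 = q(q + 204), so q² + 204q − 703621 = 0.
Discriminant: 204² + 4·703621 = 41616 + 2814484 = 2856100; √2856100 = 1690.
q = (−204 + 1690)/2 = 743, and p = q + 204 = 947.
Check: 743 · 947 = 703621.

743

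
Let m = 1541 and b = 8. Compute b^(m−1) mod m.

8^1 ≡ 8 (mod 1541)
8^2 ≡ 8^2 = 64 ≡ 64 (mod 1541)
8^4 ≡ 64^2 = 4096 ≡ 1014 (mod 1541)
8^8 ≡ 1014^2 = 1028196 ≡ 349 (mod 1541)
8^16 ≡ 349^2 = 121801 ≡ 62 (mod 1541)
8^32 ≡ 62^2 = 3844 ≡ 762 (mod 1541)
8^64 ≡ 762^2 = 580644 ≡ 1228 (mod 1541)
8^128 ≡ 1228^2 = 1507984 ≡ 886 (mod 1541)
8^256 ≡ 886^2 = 784996 ≡ 627 (mod 1541)
8^512 ≡ 627^2 = 393129 ≡ 174 (mod 1541)
8^1024 ≡ 174^2 = 30276 ≡ 997 (mod 1541)
1540 = 1024 + 512 + 4 in binary powers of 2.
So 8^1540 ≡ 997 · 174 · 1014 ≡ 1 (mod 1541).
Since the result is 1, base 8 gives no evidence that 1541 is composite.

1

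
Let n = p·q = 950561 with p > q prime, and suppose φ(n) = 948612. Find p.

φ(n) = (p−1)(q−1) = n − (p+q) + 1, so p + q = 950561 − 948612 + 1 = 1950.
p and q are the roots of t² − 1950t + 950561 = 0.
Discriminant: 1950² − 4·950561 = 3802500 − 3802244 = 256; √256 = 16.
q = (1950 − 16)/2 = 967, p = (1950 + 16)/2 = 983.
Check: 967 · 983 = 950561.

983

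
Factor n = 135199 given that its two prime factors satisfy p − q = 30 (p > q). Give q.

Since p = q + 30, we have 135199 = q(q + 30), so q² + 30q − 135199 = 0.
Discriminant: 30² + 4·135199 = 900 + 540796 = 541696; √541696 = 736.
q = (−30 + 736)/2 = 353, and p = q + 30 = 383.
Check: 353 · 383 = 135199.

353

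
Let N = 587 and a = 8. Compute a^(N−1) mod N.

8^1 ≡ 8 (mod 587)
8^2 ≡ 8^2 = 64 ≡ 64 (mod 587)
8^4 ≡ 64^2 = 4096 ≡ 574 (mod 587)
8^8 ≡ 574^2 = 329476 ≡ 169 (mod 587)
8^16 ≡ 169^2 = 28561 ≡ 385 (mod 587)
8^32 ≡ 385^2 = 148225 ≡ 301 (mod 587)
8^64 ≡ 301^2 = 90601 ≡ 203 (mod 587)
8^128 ≡ 203^2 = 41209 ≡ 119 (mod 587)
8^256 ≡ 119^2 = 14161 ≡ 73 (mod 587)
8^512 ≡ 73^2 = 5329 ≡ 46 (mod 587)
586 = 512 + 64 + 8 + 2 in binary powers of 2.
So 8^586 ≡ 46 · 203 · 169 · 64 ≡ 1 (mod 587).
Since the result is 1, base 8 gives no evidence that 587 is composite.

1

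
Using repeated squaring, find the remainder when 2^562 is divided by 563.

1

2^1 ≡ 2 (mod 563)
2^2 ≡ 2^2 = 4 ≡ 4 (mod 563)
2^4 ≡ 4^2 = 16 ≡ 16 (mod 563)
2^8 ≡ 16^2 = 256 ≡ 256 (mod 563)
2^16 ≡ 256^2 = 65536 ≡ 228 (mod 563)
2^32 ≡ 228^2 = 51984 ≡ 188 (mod 563)
2^64 ≡ 188^2 = 35344 ≡ 438 (mod 563)
2^128 ≡ 438^2 = 191844 ≡ 424 (mod 563)
2^256 ≡ 424^2 = 179776 ≡ 179 (mod 563)
2^512 ≡ 179^2 = 32041 ≡ 513 (mod 563)
562 = 512 + 32 + 16 + 2 in binary powers of 2.
So 2^562 ≡ 513 · 188 · 228 · 4 ≡ 1 (mod 563).
Since the result is 1, base 2 gives no evidence that 563 is composite.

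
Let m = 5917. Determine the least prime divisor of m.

5917 is odd.
Digit sum 22, not divisible by 3.
Ends in 7: not divisible by 5.
7: 5917 = 7·845 + 2
11: 5917 = 11·537 + 10
13: 5917 = 13·455 + 2
17: 5917 = 17·348 + 1
19: 5917 = 19·311 + 8
23: 5917 = 23·257 + 6
29: 5917 = 29·204 + 1
31: 5917 = 31·190 + 27
37: 5917 = 37·159 + 34
41: 5917 = 41·144 + 13
43: 5917 = 43·137 + 26
47: 5917 = 47·125 + 42
53: 5917 = 53·111 + 34
59: 5917 = 59·100 + 17
61: 5917 = 61·97

61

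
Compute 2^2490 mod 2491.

2414

2^1 ≡ 2 (mod 2491)
2^2 ≡ 2^2 = 4 ≡ 4 (mod 2491)
2^4 ≡ 4^2 = 16 ≡ 16 (mod 2491)
2^8 ≡ 16^2 = 256 ≡ 256 (mod 2491)
2^16 ≡ 256^2 = 65536 ≡ 770 (mod 2491)
2^32 ≡ 770^2 = 592900 ≡ 42 (mod 2491)
2^64 ≡ 42^2 = 1764 ≡ 1764 (mod 2491)
2^128 ≡ 1764^2 = 3111696 ≡ 437 (mod 2491)
2^256 ≡ 437^2 = 190969 ≡ 1653 (mod 2491)
2^512 ≡ 1653^2 = 2732409 ≡ 2273 (mod 2491)
2^1024 ≡ 2273^2 = 5166529 ≡ 195 (mod 2491)
2^2048 ≡ 195^2 = 38025 ≡ 660 (mod 2491)
2490 = 2048 + 256 + 128 + 32 + 16 + 8 + 2 in binary powers of 2.
So 2^2490 ≡ 660 · 1653 · 437 · 42 · 770 · 256 · 4 ≡ 2414 (mod 2491).
Since 2414 ≠ 1, base 2 is a Fermat witness: 2491 is composite.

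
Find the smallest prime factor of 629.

629 is odd.
Digit sum 17, not divisible by 3.
Ends in 9: not divisible by 5.
7: 629 = 7·89 + 6
11: 629 = 11·57 + 2
13: 629 = 13·48 + 5
17: 629 = 17·37

17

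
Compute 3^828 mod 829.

1

3^1 ≡ 3 (mod 829)
3^2 ≡ 3^2 = 9 ≡ 9 (mod 829)
3^4 ≡ 9^2 = 81 ≡ 81 (mod 829)
3^8 ≡ 81^2 = 6561 ≡ 758 (mod 829)
3^16 ≡ 758^2 = 574564 ≡ 67 (mod 829)
3^32 ≡ 67^2 = 4489 ≡ 344 (mod 829)
3^64 ≡ 344^2 = 118336 ≡ 618 (mod 829)
3^128 ≡ 618^2 = 381924 ≡ 584 (mod 829)
3^256 ≡ 584^2 = 341056 ≡ 337 (mod 829)
3^512 ≡ 337^2 = 113569 ≡ 825 (mod 829)
828 = 512 + 256 + 32 + 16 + 8 + 4 in binary powers of 2.
So 3^828 ≡ 825 · 337 · 344 · 67 · 758 · 81 ≡ 1 (mod 829).
Since the result is 1, base 3 gives no evidence that 829 is composite.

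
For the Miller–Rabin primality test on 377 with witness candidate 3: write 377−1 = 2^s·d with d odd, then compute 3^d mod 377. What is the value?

377 − 1 = 376 = 2^3 · 47, so d = 47.
3^1 ≡ 3 (mod 377)
3^2 ≡ 3^2 = 9 ≡ 9 (mod 377)
3^4 ≡ 9^2 = 81 ≡ 81 (mod 377)
3^8 ≡ 81^2 = 6561 ≡ 152 (mod 377)
3^16 ≡ 152^2 = 23104 ≡ 107 (mod 377)
3^32 ≡ 107^2 = 11449 ≡ 139 (mod 377)
47 = 32 + 8 + 4 + 2 + 1 in binary powers of 2.
So 3^47 ≡ 139 · 152 · 81 · 9 · 3 ≡ 308 (mod 377).
Squaring chain: 308 → 237 → 373; never reaches −1, so base 3 is a Miller–Rabin witness that 377 is composite.

308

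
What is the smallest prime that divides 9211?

9211 is odd.
Digit sum 13, not divisible by 3.
Ends in 1: not divisible by 5.
7: 9211 = 7·1315 + 6
11: 9211 = 11·837 + 4
13: 9211 = 13·708 + 7
17: 9211 = 17·541 + 14
19: 9211 = 19·484 + 15
23: 9211 = 23·400 + 11
29: 9211 = 29·317 + 18
31: 9211 = 31·297 + 4
37: 9211 = 37·248 + 35
41: 9211 = 41·224 + 27
43: 9211 = 43·214 + 9
47: 9211 = 47·195 + 46
53: 9211 = 53·173 + 42
59: 9211 = 59·156 + 7
61: 9211 = 61·151

61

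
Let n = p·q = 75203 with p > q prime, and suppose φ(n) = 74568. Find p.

φ(n) = (p−1)(q−1) = n − (p+q) + 1, so p + q = 75203 − 74568 + 1 = 636.
p and q are the roots of t² − 636t + 75203 = 0.
Discriminant: 636² − 4·75203 = 404496 − 300812 = 103684; √103684 = 322.
q = (636 − 322)/2 = 157, p = (636 + 322)/2 = 479.
Check: 157 · 479 = 75203.

479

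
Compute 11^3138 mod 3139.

11^1 ≡ 11 (mod 3139)
11^2 ≡ 11^2 = 121 ≡ 121 (mod 3139)
11^4 ≡ 121^2 = 14641 ≡ 2085 (mod 3139)
11^8 ≡ 2085^2 = 4347225 ≡ 2849 (mod 3139)
11^16 ≡ 2849^2 = 8116801 ≡ 2486 (mod 3139)
11^32 ≡ 2486^2 = 6180196 ≡ 2644 (mod 3139)
11^64 ≡ 2644^2 = 6990736 ≡ 183 (mod 3139)
11^128 ≡ 183^2 = 33489 ≡ 2099 (mod 3139)
11^256 ≡ 2099^2 = 4405801 ≡ 1784 (mod 3139)
11^512 ≡ 1784^2 = 3182656 ≡ 2849 (mod 3139)
11^1024 ≡ 2849^2 = 8116801 ≡ 2486 (mod 3139)
11^2048 ≡ 2486^2 = 6180196 ≡ 2644 (mod 3139)
3138 = 2048 + 1024 + 64 + 2 in binary powers of 2.
So 11^3138 ≡ 2644 · 2486 · 183 · 121 ≡ 1755 (mod 3139).
Since 1755 ≠ 1, base 11 is a Fermat witness: 3139 is composite.

1755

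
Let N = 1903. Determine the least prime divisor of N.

11

1903 is odd.
Digit sum 13, not divisible by 3.
Ends in 3: not divisible by 5.
7: 1903 = 7·271 + 6
11: 1903 = 11·173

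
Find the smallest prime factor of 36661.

36661 is odd.
Digit sum 22, not divisible by 3.
Ends in 1: not divisible by 5.
7: 36661 = 7·5237 + 2
11: 36661 = 11·3332 + 9
13: 36661 = 13·2820 + 1
17: 36661 = 17·2156 + 9
19: 36661 = 19·1929 + 10
23: 36661 = 23·1593 + 22
29: 36661 = 29·1264 + 5
31: 36661 = 31·1182 + 19
37: 36661 = 37·990 + 31
41: 36661 = 41·894 + 7
43: 36661 = 43·852 + 25
47: 36661 = 47·780 + 1
53: 36661 = 53·691 + 38
59: 36661 = 59·621 + 22
61: 36661 = 61·601

61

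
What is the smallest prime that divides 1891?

1891 is odd.
Digit sum 19, not divisible by 3.
Ends in 1: not divisible by 5.
7: 1891 = 7·270 + 1
11: 1891 = 11·171 + 10
13: 1891 = 13·145 + 6
17: 1891 = 17·111 + 4
19: 1891 = 19·99 + 10
23: 1891 = 23·82 + 5
29: 1891 = 29·65 + 6
31: 1891 = 31·61

31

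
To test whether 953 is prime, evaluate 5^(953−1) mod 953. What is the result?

5^1 ≡ 5 (mod 953)
5^2 ≡ 5^2 = 25 ≡ 25 (mod 953)
5^4 ≡ 25^2 = 625 ≡ 625 (mod 953)
5^8 ≡ 625^2 = 390625 ≡ 848 (mod 953)
5^16 ≡ 848^2 = 719104 ≡ 542 (mod 953)
5^32 ≡ 542^2 = 293764 ≡ 240 (mod 953)
5^64 ≡ 240^2 = 57600 ≡ 420 (mod 953)
5^128 ≡ 420^2 = 176400 ≡ 95 (mod 953)
5^256 ≡ 95^2 = 9025 ≡ 448 (mod 953)
5^512 ≡ 448^2 = 200704 ≡ 574 (mod 953)
952 = 512 + 256 + 128 + 32 + 16 + 8 in binary powers of 2.
So 5^952 ≡ 574 · 448 · 95 · 240 · 542 · 848 ≡ 1 (mod 953).
Since the result is 1, base 5 gives no evidence that 953 is composite.

1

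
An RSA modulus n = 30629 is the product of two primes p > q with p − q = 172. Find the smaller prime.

109

Since p = q + 172, we have 30629 = q(q + 172), so q² + 172q − 30629 = 0.
Discriminant: 172² + 4·30629 = 29584 + 122516 = 152100; √152100 = 390.
q = (−172 + 390)/2 = 109, and p = q + 172 = 281.
Check: 109 · 281 = 30629.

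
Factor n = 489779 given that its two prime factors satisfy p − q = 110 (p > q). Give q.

647

Since p = q + 110, we have 489779 = q(q + 110), so q² + 110q − 489779 = 0.
Discriminant: 110² + 4·489779 = 12100 + 1959116 = 1971216; √1971216 = 1404.
q = (−110 + 1404)/2 = 647, and p = q + 110 = 757.
Check: 647 · 757 = 489779.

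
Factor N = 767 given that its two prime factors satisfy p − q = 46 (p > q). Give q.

Since p = q + 46, we have 767 = q(q + 46), so q² + 46q − 767 = 0.
Discriminant: 46² + 4·767 = 2116 + 3068 = 5184; √5184 = 72.
q = (−46 + 72)/2 = 13, and p = q + 46 = 59.
Check: 13 · 59 = 767.

13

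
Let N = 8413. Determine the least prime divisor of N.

8413 is odd.
Digit sum 16, not divisible by 3.
Ends in 3: not divisible by 5.
7: 8413 = 7·1201 + 6
11: 8413 = 11·764 + 9
13: 8413 = 13·647 + 2
17: 8413 = 17·494 + 15
19: 8413 = 19·442 + 15
23: 8413 = 23·365 + 18
29: 8413 = 29·290 + 3
31: 8413 = 31·271 + 12
37: 8413 = 37·227 + 14
41: 8413 = 41·205 + 8
43: 8413 = 43·195 + 28
47: 8413 = 47·179

47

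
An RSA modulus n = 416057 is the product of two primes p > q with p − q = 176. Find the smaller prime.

563

Since p = q + 176, we have 416057 = q(q + 176), so q² + 176q − 416057 = 0.
Discriminant: 176² + 4·416057 = 30976 + 1664228 = 1695204; √1695204 = 1302.
q = (−176 + 1302)/2 = 563, and p = q + 176 = 739.
Check: 563 · 739 = 416057.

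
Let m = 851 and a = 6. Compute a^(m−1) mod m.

147

6^1 ≡ 6 (mod 851)
6^2 ≡ 6^2 = 36 ≡ 36 (mod 851)
6^4 ≡ 36^2 = 1296 ≡ 445 (mod 851)
6^8 ≡ 445^2 = 198025 ≡ 593 (mod 851)
6^16 ≡ 593^2 = 351649 ≡ 186 (mod 851)
6^32 ≡ 186^2 = 34596 ≡ 556 (mod 851)
6^64 ≡ 556^2 = 309136 ≡ 223 (mod 851)
6^128 ≡ 223^2 = 49729 ≡ 371 (mod 851)
6^256 ≡ 371^2 = 137641 ≡ 630 (mod 851)
6^512 ≡ 630^2 = 396900 ≡ 334 (mod 851)
850 = 512 + 256 + 64 + 16 + 2 in binary powers of 2.
So 6^850 ≡ 334 · 630 · 223 · 186 · 36 ≡ 147 (mod 851).
Since 147 ≠ 1, base 6 is a Fermat witness: 851 is composite.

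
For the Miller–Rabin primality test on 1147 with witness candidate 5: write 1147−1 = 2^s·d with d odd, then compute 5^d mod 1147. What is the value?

1147 − 1 = 1146 = 2^1 · 573, so d = 573.
5^1 ≡ 5 (mod 1147)
5^2 ≡ 5^2 = 25 ≡ 25 (mod 1147)
5^4 ≡ 25^2 = 625 ≡ 625 (mod 1147)
5^8 ≡ 625^2 = 390625 ≡ 645 (mod 1147)
5^16 ≡ 645^2 = 416025 ≡ 811 (mod 1147)
5^32 ≡ 811^2 = 657721 ≡ 490 (mod 1147)
5^64 ≡ 490^2 = 240100 ≡ 377 (mod 1147)
5^128 ≡ 377^2 = 142129 ≡ 1048 (mod 1147)
5^256 ≡ 1048^2 = 1098304 ≡ 625 (mod 1147)
5^512 ≡ 625^2 = 390625 ≡ 645 (mod 1147)
573 = 512 + 32 + 16 + 8 + 4 + 1 in binary powers of 2.
So 5^573 ≡ 645 · 490 · 811 · 645 · 625 · 5 ≡ 156 (mod 1147).
Squaring chain: 156; never reaches −1, so base 5 is a Miller–Rabin witness that 1147 is composite.

156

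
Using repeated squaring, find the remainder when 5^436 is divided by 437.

397

5^1 ≡ 5 (mod 437)
5^2 ≡ 5^2 = 25 ≡ 25 (mod 437)
5^4 ≡ 25^2 = 625 ≡ 188 (mod 437)
5^8 ≡ 188^2 = 35344 ≡ 384 (mod 437)
5^16 ≡ 384^2 = 147456 ≡ 187 (mod 437)
5^32 ≡ 187^2 = 34969 ≡ 9 (mod 437)
5^64 ≡ 9^2 = 81 ≡ 81 (mod 437)
5^128 ≡ 81^2 = 6561 ≡ 6 (mod 437)
5^256 ≡ 6^2 = 36 ≡ 36 (mod 437)
436 = 256 + 128 + 32 + 16 + 4 in binary powers of 2.
So 5^436 ≡ 36 · 6 · 9 · 187 · 188 ≡ 397 (mod 437).
Since 397 ≠ 1, base 5 is a Fermat witness: 437 is composite.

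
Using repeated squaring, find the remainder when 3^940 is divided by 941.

3^1 ≡ 3 (mod 941)
3^2 ≡ 3^2 = 9 ≡ 9 (mod 941)
3^4 ≡ 9^2 = 81 ≡ 81 (mod 941)
3^8 ≡ 81^2 = 6561 ≡ 915 (mod 941)
3^16 ≡ 915^2 = 837225 ≡ 676 (mod 941)
3^32 ≡ 676^2 = 456976 ≡ 591 (mod 941)
3^64 ≡ 591^2 = 349281 ≡ 170 (mod 941)
3^128 ≡ 170^2 = 28900 ≡ 670 (mod 941)
3^256 ≡ 670^2 = 448900 ≡ 43 (mod 941)
3^512 ≡ 43^2 = 1849 ≡ 908 (mod 941)
940 = 512 + 256 + 128 + 32 + 8 + 4 in binary powers of 2.
So 3^940 ≡ 908 · 43 · 670 · 591 · 915 · 81 ≡ 1 (mod 941).
Since the result is 1, base 3 gives no evidence that 941 is composite.

1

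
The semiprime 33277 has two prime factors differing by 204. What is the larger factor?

311

Since p = q + 204, we have 33277 = q(q + 204), so q² + 204q − 33277 = 0.
Discriminant: 204² + 4·33277 = 41616 + 133108 = 174724; √174724 = 418.
q = (−204 + 418)/2 = 107, and p = q + 204 = 311.
Check: 107 · 311 = 33277.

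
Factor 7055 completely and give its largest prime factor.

83

7055 = 5 · 1411
1411 = 17 · 83
83 is prime.
So 7055 = 5 · 17 · 83; the largest prime factor is 83.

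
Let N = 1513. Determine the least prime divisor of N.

17

1513 is odd.
Digit sum 10, not divisible by 3.
Ends in 3: not divisible by 5.
7: 1513 = 7·216 + 1
11: 1513 = 11·137 + 6
13: 1513 = 13·116 + 5
17: 1513 = 17·89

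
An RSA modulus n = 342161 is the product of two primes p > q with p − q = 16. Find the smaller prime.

Since p = q + 16, we have 342161 = q(q + 16), so q² + 16q − 342161 = 0.
Discriminant: 16² + 4·342161 = 256 + 1368644 = 1368900; √1368900 = 1170.
q = (−16 + 1170)/2 = 577, and p = q + 16 = 593.
Check: 577 · 593 = 342161.

577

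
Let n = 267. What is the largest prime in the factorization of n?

89

267 = 3 · 89
89 is prime.
So 267 = 3 · 89; the largest prime factor is 89.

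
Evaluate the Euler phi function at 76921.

Factor: 76921 = 13 · 61 · 97.
φ(76921) = (13−1) · (61−1) · (97−1) = 12 · 60 · 96 = 69120.

69120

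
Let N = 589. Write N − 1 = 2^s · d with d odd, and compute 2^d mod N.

407

589 − 1 = 588 = 2^2 · 147, so d = 147.
2^1 ≡ 2 (mod 589)
2^2 ≡ 2^2 = 4 ≡ 4 (mod 589)
2^4 ≡ 4^2 = 16 ≡ 16 (mod 589)
2^8 ≡ 16^2 = 256 ≡ 256 (mod 589)
2^16 ≡ 256^2 = 65536 ≡ 157 (mod 589)
2^32 ≡ 157^2 = 24649 ≡ 500 (mod 589)
2^64 ≡ 500^2 = 250000 ≡ 264 (mod 589)
2^128 ≡ 264^2 = 69696 ≡ 194 (mod 589)
147 = 128 + 16 + 2 + 1 in binary powers of 2.
So 2^147 ≡ 194 · 157 · 4 · 2 ≡ 407 (mod 589).
Squaring chain: 407 → 140; never reaches −1, so base 2 is a Miller–Rabin witness that 589 is composite.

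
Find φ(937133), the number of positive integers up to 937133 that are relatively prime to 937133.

904176

Factor: 937133 = 47 · 127 · 157.
φ(937133) = (47−1) · (127−1) · (157−1) = 46 · 126 · 156 = 904176.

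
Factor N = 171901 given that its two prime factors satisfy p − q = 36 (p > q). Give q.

Since p = q + 36, we have 171901 = q(q + 36), so q² + 36q − 171901 = 0.
Discriminant: 36² + 4·171901 = 1296 + 687604 = 688900; √688900 = 830.
q = (−36 + 830)/2 = 397, and p = q + 36 = 433.
Check: 397 · 433 = 171901.

397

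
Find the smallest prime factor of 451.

11

451 is odd.
Digit sum 10, not divisible by 3.
Ends in 1: not divisible by 5.
7: 451 = 7·64 + 3
11: 451 = 11·41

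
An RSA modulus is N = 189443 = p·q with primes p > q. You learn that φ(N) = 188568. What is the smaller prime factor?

φ(n) = (p−1)(q−1) = n − (p+q) + 1, so p + q = 189443 − 188568 + 1 = 876.
p and q are the roots of t² − 876t + 189443 = 0.
Discriminant: 876² − 4·189443 = 767376 − 757772 = 9604; √9604 = 98.
q = (876 − 98)/2 = 389, p = (876 + 98)/2 = 487.
Check: 389 · 487 = 189443.

389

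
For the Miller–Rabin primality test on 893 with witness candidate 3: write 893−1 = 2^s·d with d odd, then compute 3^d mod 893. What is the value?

173

893 − 1 = 892 = 2^2 · 223, so d = 223.
3^1 ≡ 3 (mod 893)
3^2 ≡ 3^2 = 9 ≡ 9 (mod 893)
3^4 ≡ 9^2 = 81 ≡ 81 (mod 893)
3^8 ≡ 81^2 = 6561 ≡ 310 (mod 893)
3^16 ≡ 310^2 = 96100 ≡ 549 (mod 893)
3^32 ≡ 549^2 = 301401 ≡ 460 (mod 893)
3^64 ≡ 460^2 = 211600 ≡ 852 (mod 893)
3^128 ≡ 852^2 = 725904 ≡ 788 (mod 893)
223 = 128 + 64 + 16 + 8 + 4 + 2 + 1 in binary powers of 2.
So 3^223 ≡ 788 · 852 · 549 · 310 · 81 · 9 · 3 ≡ 173 (mod 893).
Squaring chain: 173 → 460; never reaches −1, so base 3 is a Miller–Rabin witness that 893 is composite.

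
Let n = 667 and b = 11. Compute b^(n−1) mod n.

216

11^1 ≡ 11 (mod 667)
11^2 ≡ 11^2 = 121 ≡ 121 (mod 667)
11^4 ≡ 121^2 = 14641 ≡ 634 (mod 667)
11^8 ≡ 634^2 = 401956 ≡ 422 (mod 667)
11^16 ≡ 422^2 = 178084 ≡ 662 (mod 667)
11^32 ≡ 662^2 = 438244 ≡ 25 (mod 667)
11^64 ≡ 25^2 = 625 ≡ 625 (mod 667)
11^128 ≡ 625^2 = 390625 ≡ 430 (mod 667)
11^256 ≡ 430^2 = 184900 ≡ 141 (mod 667)
11^512 ≡ 141^2 = 19881 ≡ 538 (mod 667)
666 = 512 + 128 + 16 + 8 + 2 in binary powers of 2.
So 11^666 ≡ 538 · 430 · 662 · 422 · 121 ≡ 216 (mod 667).
Since 216 ≠ 1, base 11 is a Fermat witness: 667 is composite.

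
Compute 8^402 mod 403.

8^1 ≡ 8 (mod 403)
8^2 ≡ 8^2 = 64 ≡ 64 (mod 403)
8^4 ≡ 64^2 = 4096 ≡ 66 (mod 403)
8^8 ≡ 66^2 = 4356 ≡ 326 (mod 403)
8^16 ≡ 326^2 = 106276 ≡ 287 (mod 403)
8^32 ≡ 287^2 = 82369 ≡ 157 (mod 403)
8^64 ≡ 157^2 = 24649 ≡ 66 (mod 403)
8^128 ≡ 66^2 = 4356 ≡ 326 (mod 403)
8^256 ≡ 326^2 = 106276 ≡ 287 (mod 403)
402 = 256 + 128 + 16 + 2 in binary powers of 2.
So 8^402 ≡ 287 · 326 · 287 · 64 ≡ 64 (mod 403).
Since 64 ≠ 1, base 8 is a Fermat witness: 403 is composite.

64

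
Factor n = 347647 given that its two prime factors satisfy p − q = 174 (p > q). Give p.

Since p = q + 174, we have 347647 = q(q + 174), so q² + 174q − 347647 = 0.
Discriminant: 174² + 4·347647 = 30276 + 1390588 = 1420864; √1420864 = 1192.
q = (−174 + 1192)/2 = 509, and p = q + 174 = 683.
Check: 509 · 683 = 347647.

683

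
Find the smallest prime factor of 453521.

43

453521 is odd.
Digit sum 20, not divisible by 3.
Ends in 1: not divisible by 5.
7: 453521 = 7·64788 + 5
11: 453521 = 11·41229 + 2
13: 453521 = 13·34886 + 3
17: 453521 = 17·26677 + 12
19: 453521 = 19·23869 + 10
23: 453521 = 23·19718 + 7
29: 453521 = 29·15638 + 19
31: 453521 = 31·14629 + 22
37: 453521 = 37·12257 + 12
41: 453521 = 41·11061 + 20
43: 453521 = 43·10547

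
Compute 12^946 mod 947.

12^1 ≡ 12 (mod 947)
12^2 ≡ 12^2 = 144 ≡ 144 (mod 947)
12^4 ≡ 144^2 = 20736 ≡ 849 (mod 947)
12^8 ≡ 849^2 = 720801 ≡ 134 (mod 947)
12^16 ≡ 134^2 = 17956 ≡ 910 (mod 947)
12^32 ≡ 910^2 = 828100 ≡ 422 (mod 947)
12^64 ≡ 422^2 = 178084 ≡ 48 (mod 947)
12^128 ≡ 48^2 = 2304 ≡ 410 (mod 947)
12^256 ≡ 410^2 = 168100 ≡ 481 (mod 947)
12^512 ≡ 481^2 = 231361 ≡ 293 (mod 947)
946 = 512 + 256 + 128 + 32 + 16 + 2 in binary powers of 2.
So 12^946 ≡ 293 · 481 · 410 · 422 · 910 · 144 ≡ 1 (mod 947).
Since the result is 1, base 12 gives no evidence that 947 is composite.

1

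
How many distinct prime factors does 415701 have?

5

415701 = 3^2 · 46189
46189 = 11 · 4199
4199 = 13 · 323
323 = 17 · 19
415701 = 3^2 · 11 · 13 · 17 · 19, which has 5 distinct prime factors.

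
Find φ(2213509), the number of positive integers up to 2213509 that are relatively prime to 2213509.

Factor: 2213509 = 107 · 137 · 151.
φ(2213509) = (107−1) · (137−1) · (151−1) = 106 · 136 · 150 = 2162400.

2162400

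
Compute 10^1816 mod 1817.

1094

10^1 ≡ 10 (mod 1817)
10^2 ≡ 10^2 = 100 ≡ 100 (mod 1817)
10^4 ≡ 100^2 = 10000 ≡ 915 (mod 1817)
10^8 ≡ 915^2 = 837225 ≡ 1405 (mod 1817)
10^16 ≡ 1405^2 = 1974025 ≡ 763 (mod 1817)
10^32 ≡ 763^2 = 582169 ≡ 729 (mod 1817)
10^64 ≡ 729^2 = 531441 ≡ 877 (mod 1817)
10^128 ≡ 877^2 = 769129 ≡ 538 (mod 1817)
10^256 ≡ 538^2 = 289444 ≡ 541 (mod 1817)
10^512 ≡ 541^2 = 292681 ≡ 144 (mod 1817)
10^1024 ≡ 144^2 = 20736 ≡ 749 (mod 1817)
1816 = 1024 + 512 + 256 + 16 + 8 in binary powers of 2.
So 10^1816 ≡ 749 · 144 · 541 · 763 · 1405 ≡ 1094 (mod 1817).
Since 1094 ≠ 1, base 10 is a Fermat witness: 1817 is composite.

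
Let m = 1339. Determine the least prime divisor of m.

13

1339 is odd.
Digit sum 16, not divisible by 3.
Ends in 9: not divisible by 5.
7: 1339 = 7·191 + 2
11: 1339 = 11·121 + 8
13: 1339 = 13·103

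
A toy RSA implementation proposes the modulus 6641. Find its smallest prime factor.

6641 is odd.
Digit sum 17, not divisible by 3.
Ends in 1: not divisible by 5.
7: 6641 = 7·948 + 5
11: 6641 = 11·603 + 8
13: 6641 = 13·510 + 11
17: 6641 = 17·390 + 11
19: 6641 = 19·349 + 10
23: 6641 = 23·288 + 17
29: 6641 = 29·229

29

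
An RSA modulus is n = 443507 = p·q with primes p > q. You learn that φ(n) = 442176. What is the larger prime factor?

φ(n) = (p−1)(q−1) = n − (p+q) + 1, so p + q = 443507 − 442176 + 1 = 1332.
p and q are the roots of t² − 1332t + 443507 = 0.
Discriminant: 1332² − 4·443507 = 1774224 − 1774028 = 196; √196 = 14.
q = (1332 − 14)/2 = 659, p = (1332 + 14)/2 = 673.
Check: 659 · 673 = 443507.

673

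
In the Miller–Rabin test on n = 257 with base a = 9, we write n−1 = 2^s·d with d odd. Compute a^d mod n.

257 − 1 = 256 = 2^8 · 1, so d = 1.
9^1 ≡ 9 (mod 257)
1 = 1 in binary powers of 2.
So 9^1 ≡ 9 ≡ 9 (mod 257).
Squaring chain: 9 → 81 → 136 → 249 → 64 → 241 → 256 → 1; reaches −1, so base 9 does not prove 257 composite.

9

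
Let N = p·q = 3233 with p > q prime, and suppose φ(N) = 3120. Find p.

61

φ(n) = (p−1)(q−1) = n − (p+q) + 1, so p + q = 3233 − 3120 + 1 = 114.
p and q are the roots of t² − 114t + 3233 = 0.
Discriminant: 114² − 4·3233 = 12996 − 12932 = 64; √64 = 8.
q = (114 − 8)/2 = 53, p = (114 + 8)/2 = 61.
Check: 53 · 61 = 3233.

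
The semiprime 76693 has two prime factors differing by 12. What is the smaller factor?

271

Since p = q + 12, we have 76693 = q(q + 12), so q² + 12q − 76693 = 0.
Discriminant: 12² + 4·76693 = 144 + 306772 = 306916; √306916 = 554.
q = (−12 + 554)/2 = 271, and p = q + 12 = 283.
Check: 271 · 283 = 76693.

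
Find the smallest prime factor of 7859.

7859 is odd.
Digit sum 29, not divisible by 3.
Ends in 9: not divisible by 5.
7: 7859 = 7·1122 + 5
11: 7859 = 11·714 + 5
13: 7859 = 13·604 + 7
17: 7859 = 17·462 + 5
19: 7859 = 19·413 + 12
23: 7859 = 23·341 + 16
29: 7859 = 29·271

29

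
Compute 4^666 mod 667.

4^1 ≡ 4 (mod 667)
4^2 ≡ 4^2 = 16 ≡ 16 (mod 667)
4^4 ≡ 16^2 = 256 ≡ 256 (mod 667)
4^8 ≡ 256^2 = 65536 ≡ 170 (mod 667)
4^16 ≡ 170^2 = 28900 ≡ 219 (mod 667)
4^32 ≡ 219^2 = 47961 ≡ 604 (mod 667)
4^64 ≡ 604^2 = 364816 ≡ 634 (mod 667)
4^128 ≡ 634^2 = 401956 ≡ 422 (mod 667)
4^256 ≡ 422^2 = 178084 ≡ 662 (mod 667)
4^512 ≡ 662^2 = 438244 ≡ 25 (mod 667)
666 = 512 + 128 + 16 + 8 + 2 in binary powers of 2.
So 4^666 ≡ 25 · 422 · 219 · 170 · 16 ≡ 25 (mod 667).
Since 25 ≠ 1, base 4 is a Fermat witness: 667 is composite.

25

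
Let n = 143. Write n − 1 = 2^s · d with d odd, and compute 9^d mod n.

143 − 1 = 142 = 2^1 · 71, so d = 71.
9^1 ≡ 9 (mod 143)
9^2 ≡ 9^2 = 81 ≡ 81 (mod 143)
9^4 ≡ 81^2 = 6561 ≡ 126 (mod 143)
9^8 ≡ 126^2 = 15876 ≡ 3 (mod 143)
9^16 ≡ 3^2 = 9 ≡ 9 (mod 143)
9^32 ≡ 9^2 = 81 ≡ 81 (mod 143)
9^64 ≡ 81^2 = 6561 ≡ 126 (mod 143)
71 = 64 + 4 + 2 + 1 in binary powers of 2.
So 9^71 ≡ 126 · 126 · 81 · 9 ≡ 42 (mod 143).
Squaring chain: 42; never reaches −1, so base 9 is a Miller–Rabin witness that 143 is composite.

42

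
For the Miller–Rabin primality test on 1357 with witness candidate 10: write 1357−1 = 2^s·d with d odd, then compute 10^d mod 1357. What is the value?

1357 − 1 = 1356 = 2^2 · 339, so d = 339.
10^1 ≡ 10 (mod 1357)
10^2 ≡ 10^2 = 100 ≡ 100 (mod 1357)
10^4 ≡ 100^2 = 10000 ≡ 501 (mod 1357)
10^8 ≡ 501^2 = 251001 ≡ 1313 (mod 1357)
10^16 ≡ 1313^2 = 1723969 ≡ 579 (mod 1357)
10^32 ≡ 579^2 = 335241 ≡ 62 (mod 1357)
10^64 ≡ 62^2 = 3844 ≡ 1130 (mod 1357)
10^128 ≡ 1130^2 = 1276900 ≡ 1320 (mod 1357)
10^256 ≡ 1320^2 = 1742400 ≡ 12 (mod 1357)
339 = 256 + 64 + 16 + 2 + 1 in binary powers of 2.
So 10^339 ≡ 12 · 1130 · 579 · 100 · 10 ≡ 319 (mod 1357).
Squaring chain: 319 → 1343; never reaches −1, so base 10 is a Miller–Rabin witness that 1357 is composite.

319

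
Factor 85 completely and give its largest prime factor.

85 = 5 · 17
17 is prime.
So 85 = 5 · 17; the largest prime factor is 17.

17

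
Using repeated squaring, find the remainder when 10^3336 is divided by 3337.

10^1 ≡ 10 (mod 3337)
10^2 ≡ 10^2 = 100 ≡ 100 (mod 3337)
10^4 ≡ 100^2 = 10000 ≡ 3326 (mod 3337)
10^8 ≡ 3326^2 = 11062276 ≡ 121 (mod 3337)
10^16 ≡ 121^2 = 14641 ≡ 1293 (mod 3337)
10^32 ≡ 1293^2 = 1671849 ≡ 12 (mod 3337)
10^64 ≡ 12^2 = 144 ≡ 144 (mod 3337)
10^128 ≡ 144^2 = 20736 ≡ 714 (mod 3337)
10^256 ≡ 714^2 = 509796 ≡ 2572 (mod 3337)
10^512 ≡ 2572^2 = 6615184 ≡ 1250 (mod 3337)
10^1024 ≡ 1250^2 = 1562500 ≡ 784 (mod 3337)
10^2048 ≡ 784^2 = 614656 ≡ 648 (mod 3337)
3336 = 2048 + 1024 + 256 + 8 in binary powers of 2.
So 10^3336 ≡ 648 · 784 · 2572 · 121 ≡ 2998 (mod 3337).
Since 2998 ≠ 1, base 10 is a Fermat witness: 3337 is composite.

2998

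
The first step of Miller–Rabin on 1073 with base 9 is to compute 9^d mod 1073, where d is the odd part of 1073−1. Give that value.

863

1073 − 1 = 1072 = 2^4 · 67, so d = 67.
9^1 ≡ 9 (mod 1073)
9^2 ≡ 9^2 = 81 ≡ 81 (mod 1073)
9^4 ≡ 81^2 = 6561 ≡ 123 (mod 1073)
9^8 ≡ 123^2 = 15129 ≡ 107 (mod 1073)
9^16 ≡ 107^2 = 11449 ≡ 719 (mod 1073)
9^32 ≡ 719^2 = 516961 ≡ 848 (mod 1073)
9^64 ≡ 848^2 = 719104 ≡ 194 (mod 1073)
67 = 64 + 2 + 1 in binary powers of 2.
So 9^67 ≡ 194 · 81 · 9 ≡ 863 (mod 1073).
Squaring chain: 863 → 107 → 719 → 848; never reaches −1, so base 9 is a Miller–Rabin witness that 1073 is composite.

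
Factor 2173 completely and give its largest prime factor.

53

2173 = 41 · 53
53 is prime.
So 2173 = 41 · 53; the largest prime factor is 53.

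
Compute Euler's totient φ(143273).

Factor: 143273 = 13 · 103 · 107.
φ(143273) = (13−1) · (103−1) · (107−1) = 12 · 102 · 106 = 129744.

129744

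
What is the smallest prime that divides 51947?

7

51947 is odd.
Digit sum 26, not divisible by 3.
Ends in 7: not divisible by 5.
7: 51947 = 7·7421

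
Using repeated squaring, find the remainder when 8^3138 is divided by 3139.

1096

8^1 ≡ 8 (mod 3139)
8^2 ≡ 8^2 = 64 ≡ 64 (mod 3139)
8^4 ≡ 64^2 = 4096 ≡ 957 (mod 3139)
8^8 ≡ 957^2 = 915849 ≡ 2400 (mod 3139)
8^16 ≡ 2400^2 = 5760000 ≡ 3074 (mod 3139)
8^32 ≡ 3074^2 = 9449476 ≡ 1086 (mod 3139)
8^64 ≡ 1086^2 = 1179396 ≡ 2271 (mod 3139)
8^128 ≡ 2271^2 = 5157441 ≡ 64 (mod 3139)
8^256 ≡ 64^2 = 4096 ≡ 957 (mod 3139)
8^512 ≡ 957^2 = 915849 ≡ 2400 (mod 3139)
8^1024 ≡ 2400^2 = 5760000 ≡ 3074 (mod 3139)
8^2048 ≡ 3074^2 = 9449476 ≡ 1086 (mod 3139)
3138 = 2048 + 1024 + 64 + 2 in binary powers of 2.
So 8^3138 ≡ 1086 · 3074 · 2271 · 64 ≡ 1096 (mod 3139).
Since 1096 ≠ 1, base 8 is a Fermat witness: 3139 is composite.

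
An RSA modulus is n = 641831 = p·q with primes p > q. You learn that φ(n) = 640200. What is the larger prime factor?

φ(n) = (p−1)(q−1) = n − (p+q) + 1, so p + q = 641831 − 640200 + 1 = 1632.
p and q are the roots of t² − 1632t + 641831 = 0.
Discriminant: 1632² − 4·641831 = 2663424 − 2567324 = 96100; √96100 = 310.
q = (1632 − 310)/2 = 661, p = (1632 + 310)/2 = 971.
Check: 661 · 971 = 641831.

971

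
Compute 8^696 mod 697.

8^1 ≡ 8 (mod 697)
8^2 ≡ 8^2 = 64 ≡ 64 (mod 697)
8^4 ≡ 64^2 = 4096 ≡ 611 (mod 697)
8^8 ≡ 611^2 = 373321 ≡ 426 (mod 697)
8^16 ≡ 426^2 = 181476 ≡ 256 (mod 697)
8^32 ≡ 256^2 = 65536 ≡ 18 (mod 697)
8^64 ≡ 18^2 = 324 ≡ 324 (mod 697)
8^128 ≡ 324^2 = 104976 ≡ 426 (mod 697)
8^256 ≡ 426^2 = 181476 ≡ 256 (mod 697)
8^512 ≡ 256^2 = 65536 ≡ 18 (mod 697)
696 = 512 + 128 + 32 + 16 + 8 in binary powers of 2.
So 8^696 ≡ 18 · 426 · 18 · 256 · 426 ≡ 256 (mod 697).
Since 256 ≠ 1, base 8 is a Fermat witness: 697 is composite.

256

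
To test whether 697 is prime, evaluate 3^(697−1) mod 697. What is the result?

3^1 ≡ 3 (mod 697)
3^2 ≡ 3^2 = 9 ≡ 9 (mod 697)
3^4 ≡ 9^2 = 81 ≡ 81 (mod 697)
3^8 ≡ 81^2 = 6561 ≡ 288 (mod 697)
3^16 ≡ 288^2 = 82944 ≡ 1 (mod 697)
3^32 ≡ 1^2 = 1 ≡ 1 (mod 697)
3^64 ≡ 1^2 = 1 ≡ 1 (mod 697)
3^128 ≡ 1^2 = 1 ≡ 1 (mod 697)
3^256 ≡ 1^2 = 1 ≡ 1 (mod 697)
3^512 ≡ 1^2 = 1 ≡ 1 (mod 697)
696 = 512 + 128 + 32 + 16 + 8 in binary powers of 2.
So 3^696 ≡ 1 · 1 · 1 · 1 · 288 ≡ 288 (mod 697).
Since 288 ≠ 1, base 3 is a Fermat witness: 697 is composite.

288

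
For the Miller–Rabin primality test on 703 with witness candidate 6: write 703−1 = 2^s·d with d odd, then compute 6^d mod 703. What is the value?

703 − 1 = 702 = 2^1 · 351, so d = 351.
6^1 ≡ 6 (mod 703)
6^2 ≡ 6^2 = 36 ≡ 36 (mod 703)
6^4 ≡ 36^2 = 1296 ≡ 593 (mod 703)
6^8 ≡ 593^2 = 351649 ≡ 149 (mod 703)
6^16 ≡ 149^2 = 22201 ≡ 408 (mod 703)
6^32 ≡ 408^2 = 166464 ≡ 556 (mod 703)
6^64 ≡ 556^2 = 309136 ≡ 519 (mod 703)
6^128 ≡ 519^2 = 269361 ≡ 112 (mod 703)
6^256 ≡ 112^2 = 12544 ≡ 593 (mod 703)
351 = 256 + 64 + 16 + 8 + 4 + 2 + 1 in binary powers of 2.
So 6^351 ≡ 593 · 519 · 408 · 149 · 593 · 36 · 6 ≡ 438 (mod 703).
Squaring chain: 438; never reaches −1, so base 6 is a Miller–Rabin witness that 703 is composite.

438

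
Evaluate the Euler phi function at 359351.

342720

Factor: 359351 = 43 · 61 · 137.
φ(359351) = (43−1) · (61−1) · (137−1) = 42 · 60 · 136 = 342720.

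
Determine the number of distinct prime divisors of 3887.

3887 = 13^2 · 23
3887 = 13^2 · 23, which has 2 distinct prime factors.

2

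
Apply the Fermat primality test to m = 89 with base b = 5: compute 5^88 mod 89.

1

5^1 ≡ 5 (mod 89)
5^2 ≡ 5^2 = 25 ≡ 25 (mod 89)
5^4 ≡ 25^2 = 625 ≡ 2 (mod 89)
5^8 ≡ 2^2 = 4 ≡ 4 (mod 89)
5^16 ≡ 4^2 = 16 ≡ 16 (mod 89)
5^32 ≡ 16^2 = 256 ≡ 78 (mod 89)
5^64 ≡ 78^2 = 6084 ≡ 32 (mod 89)
88 = 64 + 16 + 8 in binary powers of 2.
So 5^88 ≡ 32 · 16 · 4 ≡ 1 (mod 89).
Since the result is 1, base 5 gives no evidence that 89 is composite.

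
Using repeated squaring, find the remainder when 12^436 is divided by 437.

12^1 ≡ 12 (mod 437)
12^2 ≡ 12^2 = 144 ≡ 144 (mod 437)
12^4 ≡ 144^2 = 20736 ≡ 197 (mod 437)
12^8 ≡ 197^2 = 38809 ≡ 353 (mod 437)
12^16 ≡ 353^2 = 124609 ≡ 64 (mod 437)
12^32 ≡ 64^2 = 4096 ≡ 163 (mod 437)
12^64 ≡ 163^2 = 26569 ≡ 349 (mod 437)
12^128 ≡ 349^2 = 121801 ≡ 315 (mod 437)
12^256 ≡ 315^2 = 99225 ≡ 26 (mod 437)
436 = 256 + 128 + 32 + 16 + 4 in binary powers of 2.
So 12^436 ≡ 26 · 315 · 163 · 64 · 197 ≡ 292 (mod 437).
Since 292 ≠ 1, base 12 is a Fermat witness: 437 is composite.

292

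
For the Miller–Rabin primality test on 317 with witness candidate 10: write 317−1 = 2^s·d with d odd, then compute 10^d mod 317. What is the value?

317 − 1 = 316 = 2^2 · 79, so d = 79.
10^1 ≡ 10 (mod 317)
10^2 ≡ 10^2 = 100 ≡ 100 (mod 317)
10^4 ≡ 100^2 = 10000 ≡ 173 (mod 317)
10^8 ≡ 173^2 = 29929 ≡ 131 (mod 317)
10^16 ≡ 131^2 = 17161 ≡ 43 (mod 317)
10^32 ≡ 43^2 = 1849 ≡ 264 (mod 317)
10^64 ≡ 264^2 = 69696 ≡ 273 (mod 317)
79 = 64 + 8 + 4 + 2 + 1 in binary powers of 2.
So 10^79 ≡ 273 · 131 · 173 · 100 · 10 ≡ 1 (mod 317).
Since 10^d ≡ 1 (mod 317), base 10 does not prove 317 composite.

1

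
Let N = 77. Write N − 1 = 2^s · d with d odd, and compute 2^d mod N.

77 − 1 = 76 = 2^2 · 19, so d = 19.
2^1 ≡ 2 (mod 77)
2^2 ≡ 2^2 = 4 ≡ 4 (mod 77)
2^4 ≡ 4^2 = 16 ≡ 16 (mod 77)
2^8 ≡ 16^2 = 256 ≡ 25 (mod 77)
2^16 ≡ 25^2 = 625 ≡ 9 (mod 77)
19 = 16 + 2 + 1 in binary powers of 2.
So 2^19 ≡ 9 · 4 · 2 ≡ 72 (mod 77).
Squaring chain: 72 → 25; never reaches −1, so base 2 is a Miller–Rabin witness that 77 is composite.

72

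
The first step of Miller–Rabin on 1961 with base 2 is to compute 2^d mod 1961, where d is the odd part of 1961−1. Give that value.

1961 − 1 = 1960 = 2^3 · 245, so d = 245.
2^1 ≡ 2 (mod 1961)
2^2 ≡ 2^2 = 4 ≡ 4 (mod 1961)
2^4 ≡ 4^2 = 16 ≡ 16 (mod 1961)
2^8 ≡ 16^2 = 256 ≡ 256 (mod 1961)
2^16 ≡ 256^2 = 65536 ≡ 823 (mod 1961)
2^32 ≡ 823^2 = 677329 ≡ 784 (mod 1961)
2^64 ≡ 784^2 = 614656 ≡ 863 (mod 1961)
2^128 ≡ 863^2 = 744769 ≡ 1550 (mod 1961)
245 = 128 + 64 + 32 + 16 + 4 + 1 in binary powers of 2.
So 2^245 ≡ 1550 · 863 · 784 · 823 · 16 · 2 ≡ 1874 (mod 1961).
Squaring chain: 1874 → 1686 → 1107; never reaches −1, so base 2 is a Miller–Rabin witness that 1961 is composite.

1874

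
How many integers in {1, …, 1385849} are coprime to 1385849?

Factor: 1385849 = 71 · 131 · 149.
φ(1385849) = (71−1) · (131−1) · (149−1) = 70 · 130 · 148 = 1346800.

1346800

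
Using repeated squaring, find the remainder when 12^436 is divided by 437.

292

12^1 ≡ 12 (mod 437)
12^2 ≡ 12^2 = 144 ≡ 144 (mod 437)
12^4 ≡ 144^2 = 20736 ≡ 197 (mod 437)
12^8 ≡ 197^2 = 38809 ≡ 353 (mod 437)
12^16 ≡ 353^2 = 124609 ≡ 64 (mod 437)
12^32 ≡ 64^2 = 4096 ≡ 163 (mod 437)
12^64 ≡ 163^2 = 26569 ≡ 349 (mod 437)
12^128 ≡ 349^2 = 121801 ≡ 315 (mod 437)
12^256 ≡ 315^2 = 99225 ≡ 26 (mod 437)
436 = 256 + 128 + 32 + 16 + 4 in binary powers of 2.
So 12^436 ≡ 26 · 315 · 163 · 64 · 197 ≡ 292 (mod 437).
Since 292 ≠ 1, base 12 is a Fermat witness: 437 is composite.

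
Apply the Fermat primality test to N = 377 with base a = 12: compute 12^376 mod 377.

12^1 ≡ 12 (mod 377)
12^2 ≡ 12^2 = 144 ≡ 144 (mod 377)
12^4 ≡ 144^2 = 20736 ≡ 1 (mod 377)
12^8 ≡ 1^2 = 1 ≡ 1 (mod 377)
12^16 ≡ 1^2 = 1 ≡ 1 (mod 377)
12^32 ≡ 1^2 = 1 ≡ 1 (mod 377)
12^64 ≡ 1^2 = 1 ≡ 1 (mod 377)
12^128 ≡ 1^2 = 1 ≡ 1 (mod 377)
12^256 ≡ 1^2 = 1 ≡ 1 (mod 377)
376 = 256 + 64 + 32 + 16 + 8 in binary powers of 2.
So 12^376 ≡ 1 · 1 · 1 · 1 · 1 ≡ 1 (mod 377).
Since the result is 1, base 12 gives no evidence that 377 is composite.

1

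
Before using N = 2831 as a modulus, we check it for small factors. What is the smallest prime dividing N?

19

2831 is odd.
Digit sum 14, not divisible by 3.
Ends in 1: not divisible by 5.
7: 2831 = 7·404 + 3
11: 2831 = 11·257 + 4
13: 2831 = 13·217 + 10
17: 2831 = 17·166 + 9
19: 2831 = 19·149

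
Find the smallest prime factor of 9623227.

79

9623227 is odd.
Digit sum 31, not divisible by 3.
Ends in 7: not divisible by 5.
7: 9623227 = 7·1374746 + 5
11: 9623227 = 11·874838 + 9
13: 9623227 = 13·740248 + 3
17: 9623227 = 17·566072 + 3
19: 9623227 = 19·506485 + 12
23: 9623227 = 23·418401 + 4
29: 9623227 = 29·331835 + 12
31: 9623227 = 31·310426 + 21
37: 9623227 = 37·260087 + 8
41: 9623227 = 41·234712 + 35
43: 9623227 = 43·223795 + 42
47: 9623227 = 47·204749 + 24
53: 9623227 = 53·181570 + 17
59: 9623227 = 59·163105 + 32
61: 9623227 = 61·157757 + 50
67: 9623227 = 67·143630 + 17
71: 9623227 = 71·135538 + 29
73: 9623227 = 73·131825 + 2
79: 9623227 = 79·121813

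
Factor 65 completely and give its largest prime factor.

65 = 5 · 13
13 is prime.
So 65 = 5 · 13; the largest prime factor is 13.

13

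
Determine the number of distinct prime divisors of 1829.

2

1829 = 31 · 59
1829 = 31 · 59, which has 2 distinct prime factors.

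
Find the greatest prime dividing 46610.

46610 = 2 · 23305
23305 = 5 · 4661
4661 = 59 · 79
79 is prime.
So 46610 = 2 · 5 · 59 · 79; the largest prime factor is 79.

79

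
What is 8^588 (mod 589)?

419

8^1 ≡ 8 (mod 589)
8^2 ≡ 8^2 = 64 ≡ 64 (mod 589)
8^4 ≡ 64^2 = 4096 ≡ 562 (mod 589)
8^8 ≡ 562^2 = 315844 ≡ 140 (mod 589)
8^16 ≡ 140^2 = 19600 ≡ 163 (mod 589)
8^32 ≡ 163^2 = 26569 ≡ 64 (mod 589)
8^64 ≡ 64^2 = 4096 ≡ 562 (mod 589)
8^128 ≡ 562^2 = 315844 ≡ 140 (mod 589)
8^256 ≡ 140^2 = 19600 ≡ 163 (mod 589)
8^512 ≡ 163^2 = 26569 ≡ 64 (mod 589)
588 = 512 + 64 + 8 + 4 in binary powers of 2.
So 8^588 ≡ 64 · 562 · 140 · 562 ≡ 419 (mod 589).
Since 419 ≠ 1, base 8 is a Fermat witness: 589 is composite.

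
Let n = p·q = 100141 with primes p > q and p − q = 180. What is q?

Since p = q + 180, we have 100141 = q(q + 180), so q² + 180q − 100141 = 0.
Discriminant: 180² + 4·100141 = 32400 + 400564 = 432964; √432964 = 658.
q = (−180 + 658)/2 = 239, and p = q + 180 = 419.
Check: 239 · 419 = 100141.

239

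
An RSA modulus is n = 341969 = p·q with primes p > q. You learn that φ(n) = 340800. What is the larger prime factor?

601

φ(n) = (p−1)(q−1) = n − (p+q) + 1, so p + q = 341969 − 340800 + 1 = 1170.
p and q are the roots of t² − 1170t + 341969 = 0.
Discriminant: 1170² − 4·341969 = 1368900 − 1367876 = 1024; √1024 = 32.
q = (1170 − 32)/2 = 569, p = (1170 + 32)/2 = 601.
Check: 569 · 601 = 341969.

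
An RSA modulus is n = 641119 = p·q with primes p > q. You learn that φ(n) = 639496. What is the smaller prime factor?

677

φ(n) = (p−1)(q−1) = n − (p+q) + 1, so p + q = 641119 − 639496 + 1 = 1624.
p and q are the roots of t² − 1624t + 641119 = 0.
Discriminant: 1624² − 4·641119 = 2637376 − 2564476 = 72900; √72900 = 270.
q = (1624 − 270)/2 = 677, p = (1624 + 270)/2 = 947.
Check: 677 · 947 = 641119.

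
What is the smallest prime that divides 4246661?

67

4246661 is odd.
Digit sum 29, not divisible by 3.
Ends in 1: not divisible by 5.
7: 4246661 = 7·606665 + 6
11: 4246661 = 11·386060 + 1
13: 4246661 = 13·326666 + 3
17: 4246661 = 17·249803 + 10
19: 4246661 = 19·223508 + 9
23: 4246661 = 23·184637 + 10
29: 4246661 = 29·146436 + 17
31: 4246661 = 31·136989 + 2
37: 4246661 = 37·114774 + 23
41: 4246661 = 41·103577 + 4
43: 4246661 = 43·98759 + 24
47: 4246661 = 47·90354 + 23
53: 4246661 = 53·80125 + 36
59: 4246661 = 59·71977 + 18
61: 4246661 = 61·69617 + 24
67: 4246661 = 67·63383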